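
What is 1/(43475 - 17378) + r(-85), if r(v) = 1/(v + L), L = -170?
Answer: -8614/2218245 ≈ -0.0038833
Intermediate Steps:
r(v) = 1/(-170 + v) (r(v) = 1/(v - 170) = 1/(-170 + v))
1/(43475 - 17378) + r(-85) = 1/(43475 - 17378) + 1/(-170 - 85) = 1/26097 + 1/(-255) = 1/26097 - 1/255 = -8614/2218245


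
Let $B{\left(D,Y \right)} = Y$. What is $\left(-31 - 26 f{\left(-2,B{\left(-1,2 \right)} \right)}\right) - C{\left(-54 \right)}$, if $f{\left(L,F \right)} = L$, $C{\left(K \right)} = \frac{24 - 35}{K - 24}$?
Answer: $\frac{1627}{78} \approx 20.859$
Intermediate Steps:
$C{\left(K \right)} = - \frac{11}{-24 + K}$
$\left(-31 - 26 f{\left(-2,B{\left(-1,2 \right)} \right)}\right) - C{\left(-54 \right)} = \left(-31 - -52\right) - - \frac{11}{-24 - 54} = \left(-31 + 52\right) - - \frac{11}{-78} = 21 - \left(-11\right) \left(- \frac{1}{78}\right) = 21 - \frac{11}{78} = \frac{1627}{78}$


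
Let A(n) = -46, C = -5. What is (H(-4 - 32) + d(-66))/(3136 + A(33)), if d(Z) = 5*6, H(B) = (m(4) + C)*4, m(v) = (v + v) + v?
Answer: 29/1545 ≈ 0.018770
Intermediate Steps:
m(v) = 3*v (m(v) = 2*v + v = 3*v)
H(B) = 28 (H(B) = (3*4 - 5)*4 = (12 - 5)*4 = 7*4 = 28)
d(Z) = 30
(H(-4 - 32) + d(-66))/(3136 + A(33)) = (28 + 30)/(3136 - 46) = 58/3090 = 58*(1/3090) = 29/1545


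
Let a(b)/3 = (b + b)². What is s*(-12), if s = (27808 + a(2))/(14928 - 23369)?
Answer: 334272/8441 ≈ 39.601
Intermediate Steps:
a(b) = 12*b² (a(b) = 3*(b + b)² = 3*(2*b)² = 3*(4*b²) = 12*b²)
s = -27856/8441 (s = (27808 + 12*2²)/(14928 - 23369) = (27808 + 12*4)/(-8441) = (27808 + 48)*(-1/8441) = 27856*(-1/8441) = -27856/8441 ≈ -3.3001)
s*(-12) = -27856/8441*(-12) = 334272/8441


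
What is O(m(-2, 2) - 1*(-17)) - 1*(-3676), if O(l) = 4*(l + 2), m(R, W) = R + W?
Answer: 3752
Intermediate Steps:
O(l) = 8 + 4*l (O(l) = 4*(2 + l) = 8 + 4*l)
O(m(-2, 2) - 1*(-17)) - 1*(-3676) = (8 + 4*((-2 + 2) - 1*(-17))) - 1*(-3676) = (8 + 4*(0 + 17)) + 3676 = (8 + 4*17) + 3676 = (8 + 68) + 3676 = 76 + 3676 = 3752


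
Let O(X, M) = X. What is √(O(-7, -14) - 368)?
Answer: 5*I*√15 ≈ 19.365*I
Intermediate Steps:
√(O(-7, -14) - 368) = √(-7 - 368) = √(-375) = 5*I*√15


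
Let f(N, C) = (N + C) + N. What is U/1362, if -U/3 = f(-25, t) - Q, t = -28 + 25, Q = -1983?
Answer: -965/227 ≈ -4.2511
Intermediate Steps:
t = -3
f(N, C) = C + 2*N (f(N, C) = (C + N) + N = C + 2*N)
U = -5790 (U = -3*((-3 + 2*(-25)) - 1*(-1983)) = -3*((-3 - 50) + 1983) = -3*(-53 + 1983) = -3*1930 = -5790)
U/1362 = -5790/1362 = -5790*1/1362 = -965/227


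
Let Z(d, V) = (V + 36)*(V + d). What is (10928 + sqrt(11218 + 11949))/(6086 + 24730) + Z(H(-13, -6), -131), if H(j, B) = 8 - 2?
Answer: 22871933/1926 + sqrt(23167)/30816 ≈ 11875.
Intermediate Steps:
H(j, B) = 6
Z(d, V) = (36 + V)*(V + d)
(10928 + sqrt(11218 + 11949))/(6086 + 24730) + Z(H(-13, -6), -131) = (10928 + sqrt(11218 + 11949))/(6086 + 24730) + ((-131)**2 + 36*(-131) + 36*6 - 131*6) = (10928 + sqrt(23167))/30816 + (17161 - 4716 + 216 - 786) = (10928 + sqrt(23167))*(1/30816) + 11875 = (683/1926 + sqrt(23167)/30816) + 11875 = 22871933/1926 + sqrt(23167)/30816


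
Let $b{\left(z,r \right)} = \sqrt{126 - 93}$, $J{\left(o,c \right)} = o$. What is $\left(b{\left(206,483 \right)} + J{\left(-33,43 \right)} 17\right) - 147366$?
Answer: $-147927 + \sqrt{33} \approx -1.4792 \cdot 10^{5}$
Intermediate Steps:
$b{\left(z,r \right)} = \sqrt{33}$
$\left(b{\left(206,483 \right)} + J{\left(-33,43 \right)} 17\right) - 147366 = \left(\sqrt{33} - 561\right) - 147366 = \left(-561 + \sqrt{33}\right) - 147366 = -147927 + \sqrt{33}$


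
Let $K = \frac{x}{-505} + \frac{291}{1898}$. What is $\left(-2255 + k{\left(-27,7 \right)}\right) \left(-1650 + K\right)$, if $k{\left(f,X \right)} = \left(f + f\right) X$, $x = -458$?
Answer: $\frac{4161436123213}{958490} \approx 4.3417 \cdot 10^{6}$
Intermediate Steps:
$K = \frac{1016239}{958490}$ ($K = - \frac{458}{-505} + \frac{291}{1898} = \left(-458\right) \left(- \frac{1}{505}\right) + 291 \cdot \frac{1}{1898} = \frac{458}{505} + \frac{291}{1898} = \frac{1016239}{958490} \approx 1.0602$)
$k{\left(f,X \right)} = 2 X f$ ($k{\left(f,X \right)} = 2 f X = 2 X f$)
$\left(-2255 + k{\left(-27,7 \right)}\right) \left(-1650 + K\right) = \left(-2255 + 2 \cdot 7 \left(-27\right)\right) \left(-1650 + \frac{1016239}{958490}\right) = \left(-2255 - 378\right) \left(- \frac{1580492261}{958490}\right) = \left(-2633\right) \left(- \frac{1580492261}{958490}\right) = \frac{4161436123213}{958490}$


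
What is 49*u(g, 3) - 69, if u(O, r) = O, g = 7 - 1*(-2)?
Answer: 372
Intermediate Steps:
g = 9 (g = 7 + 2 = 9)
49*u(g, 3) - 69 = 49*9 - 69 = 441 - 69 = 372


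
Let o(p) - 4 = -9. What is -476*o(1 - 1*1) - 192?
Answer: 2188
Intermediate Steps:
o(p) = -5 (o(p) = 4 - 9 = -5)
-476*o(1 - 1*1) - 192 = -476*(-5) - 192 = 2380 - 192 = 2188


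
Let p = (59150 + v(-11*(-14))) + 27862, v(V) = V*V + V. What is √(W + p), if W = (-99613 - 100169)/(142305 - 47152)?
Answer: 2*√250979243880023/95153 ≈ 332.99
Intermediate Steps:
W = -199782/95153 ≈ -2.0996
v(V) = V + V² (v(V) = V² + V = V + V²)
p = 110882 (p = (59150 + (-11*(-14))*(1 - 11*(-14))) + 27862 = (59150 + 154*(1 + 154)) + 27862 = (59150 + 154*155) + 27862 = (59150 + 23870) + 27862 = 83020 + 27862 = 110882)
√(W + p) = √(-199782/95153 + 110882) = √(10550555164/95153) = 2*√250979243880023/95153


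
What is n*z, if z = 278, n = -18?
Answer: -5004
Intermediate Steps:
n*z = -18*278 = -5004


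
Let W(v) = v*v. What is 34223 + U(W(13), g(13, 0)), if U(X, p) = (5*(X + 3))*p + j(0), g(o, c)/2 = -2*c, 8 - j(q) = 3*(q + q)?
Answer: 34231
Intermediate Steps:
j(q) = 8 - 6*q (j(q) = 8 - 3*(q + q) = 8 - 3*2*q = 8 - 6*q)
W(v) = v**2
g(o, c) = -4*c (g(o, c) = 2*(-2*c) = -4*c)
U(X, p) = 8 + p*(15 + 5*X) (U(X, p) = (5*(X + 3))*p + (8 - 6*0) = (5*(3 + X))*p + (8 + 0) = (15 + 5*X)*p + 8 = p*(15 + 5*X) + 8 = 8 + p*(15 + 5*X))
34223 + U(W(13), g(13, 0)) = 34223 + (8 + 15*(-4*0) + 5*13**2*(-4*0)) = 34223 + (8 + 15*0 + 5*169*0) = 34223 + (8 + 0 + 0) = 34223 + 8 = 34231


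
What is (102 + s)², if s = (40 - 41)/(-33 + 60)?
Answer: 7579009/729 ≈ 10396.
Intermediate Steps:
s = -1/27 ≈ -0.037037
(102 + s)² = (102 - 1/27)² = (2753/27)² = 7579009/729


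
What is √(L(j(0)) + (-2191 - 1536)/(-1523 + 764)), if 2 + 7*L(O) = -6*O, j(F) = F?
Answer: √130545723/5313 ≈ 2.1505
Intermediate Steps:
L(O) = -2/7 - 6*O/7 (L(O) = -2/7 + (-6*O)/7 = -2/7 - 6*O/7)
√(L(j(0)) + (-2191 - 1536)/(-1523 + 764)) = √((-2/7 - 6/7*0) + (-2191 - 1536)/(-1523 + 764)) = √((-2/7 + 0) - 3727/(-759)) = √(-2/7 - 3727*(-1/759)) = √(-2/7 + 3727/759) = √(24571/5313) = √130545723/5313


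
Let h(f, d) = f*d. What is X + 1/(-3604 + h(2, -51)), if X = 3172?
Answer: 11755431/3706 ≈ 3172.0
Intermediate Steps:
h(f, d) = d*f
X + 1/(-3604 + h(2, -51)) = 3172 + 1/(-3604 - 51*2) = 3172 + 1/(-3604 - 102) = 3172 + 1/(-3706) = 3172 - 1/3706 = 11755431/3706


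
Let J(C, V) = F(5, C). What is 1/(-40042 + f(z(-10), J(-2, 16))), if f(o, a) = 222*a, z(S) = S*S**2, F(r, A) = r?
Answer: -1/38932 ≈ -2.5686e-5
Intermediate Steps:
z(S) = S**3
J(C, V) = 5
1/(-40042 + f(z(-10), J(-2, 16))) = 1/(-40042 + 222*5) = 1/(-40042 + 1110) = 1/(-38932) = -1/38932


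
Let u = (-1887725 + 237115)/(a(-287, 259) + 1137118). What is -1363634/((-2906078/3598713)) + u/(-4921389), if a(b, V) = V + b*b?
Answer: 7364480885662789807392932/4361183619005111283 ≈ 1.6886e+6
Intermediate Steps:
a(b, V) = V + b²
u = -825305/609873 (u = (-1887725 + 237115)/((259 + (-287)²) + 1137118) = -1650610/((259 + 82369) + 1137118) = -1650610/(82628 + 1137118) = -1650610/1219746 = -1650610*1/1219746 = -825305/609873 ≈ -1.3532)
-1363634/((-2906078/3598713)) + u/(-4921389) = -1363634/((-2906078/3598713)) - 825305/609873/(-4921389) = -1363634/((-2906078*1/3598713)) - 825305/609873*(-1/4921389) = -1363634/(-2906078/3598713) + 825305/3001422273597 = -1363634*(-3598713/2906078) + 825305/3001422273597 = 2453663701521/1453039 + 825305/3001422273597 = 7364480885662789807392932/4361183619005111283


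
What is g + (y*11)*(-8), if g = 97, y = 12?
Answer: -959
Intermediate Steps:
g + (y*11)*(-8) = 97 + (12*11)*(-8) = 97 + 132*(-8) = 97 - 1056 = -959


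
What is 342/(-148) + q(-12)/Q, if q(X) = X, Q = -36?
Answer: -439/222 ≈ -1.9775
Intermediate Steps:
342/(-148) + q(-12)/Q = 342/(-148) - 12/(-36) = 342*(-1/148) - 12*(-1/36) = -171/74 + ⅓ = -439/222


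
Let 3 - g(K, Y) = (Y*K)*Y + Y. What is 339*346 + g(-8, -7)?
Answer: 117696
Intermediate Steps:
g(K, Y) = 3 - Y - K*Y² (g(K, Y) = 3 - ((Y*K)*Y + Y) = 3 - ((K*Y)*Y + Y) = 3 - (K*Y² + Y) = 3 - (Y + K*Y²) = 3 + (-Y - K*Y²) = 3 - Y - K*Y²)
339*346 + g(-8, -7) = 339*346 + (3 - 1*(-7) - 1*(-8)*(-7)²) = 117294 + (3 + 7 - 1*(-8)*49) = 117294 + (3 + 7 + 392) = 117294 + 402 = 117696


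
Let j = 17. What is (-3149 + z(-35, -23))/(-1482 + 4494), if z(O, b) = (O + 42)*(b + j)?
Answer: -3191/3012 ≈ -1.0594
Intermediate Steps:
z(O, b) = (17 + b)*(42 + O) (z(O, b) = (O + 42)*(b + 17) = (42 + O)*(17 + b) = (17 + b)*(42 + O))
(-3149 + z(-35, -23))/(-1482 + 4494) = (-3149 + (714 + 17*(-35) + 42*(-23) - 35*(-23)))/(-1482 + 4494) = (-3149 + (714 - 595 - 966 + 805))/3012 = (-3149 - 42)*(1/3012) = -3191*1/3012 = -3191/3012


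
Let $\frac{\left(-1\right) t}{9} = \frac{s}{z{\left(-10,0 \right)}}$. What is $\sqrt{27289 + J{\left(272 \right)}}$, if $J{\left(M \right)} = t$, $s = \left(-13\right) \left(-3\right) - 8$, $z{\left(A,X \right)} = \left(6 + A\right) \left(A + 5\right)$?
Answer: $\frac{\sqrt{2727505}}{10} \approx 165.15$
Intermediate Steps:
$z{\left(A,X \right)} = \left(5 + A\right) \left(6 + A\right)$ ($z{\left(A,X \right)} = \left(6 + A\right) \left(5 + A\right) = \left(5 + A\right) \left(6 + A\right)$)
$s = 31$ ($s = 39 - 8 = 31$)
$t = - \frac{279}{20}$ ($t = - 9 \frac{31}{30 + \left(-10\right)^{2} + 11 \left(-10\right)} = - 9 \frac{31}{30 + 100 - 110} = - 9 \cdot \frac{31}{20} = - 9 \cdot 31 \cdot \frac{1}{20} = \left(-9\right) \frac{31}{20} = - \frac{279}{20} \approx -13.95$)
$J{\left(M \right)} = - \frac{279}{20}$
$\sqrt{27289 + J{\left(272 \right)}} = \sqrt{27289 - \frac{279}{20}} = \sqrt{\frac{545501}{20}} = \frac{\sqrt{2727505}}{10}$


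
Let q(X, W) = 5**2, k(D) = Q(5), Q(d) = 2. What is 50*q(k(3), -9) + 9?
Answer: 1259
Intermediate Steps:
k(D) = 2
q(X, W) = 25
50*q(k(3), -9) + 9 = 50*25 + 9 = 1250 + 9 = 1259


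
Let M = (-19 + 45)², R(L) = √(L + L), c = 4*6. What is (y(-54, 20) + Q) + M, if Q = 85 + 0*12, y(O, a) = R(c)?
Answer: 761 + 4*√3 ≈ 767.93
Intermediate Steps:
c = 24
R(L) = √2*√L (R(L) = √(2*L) = √2*√L)
y(O, a) = 4*√3 (y(O, a) = √2*√24 = √2*(2*√6) = 4*√3)
Q = 85 (Q = 85 + 0 = 85)
M = 676 (M = 26² = 676)
(y(-54, 20) + Q) + M = (4*√3 + 85) + 676 = (85 + 4*√3) + 676 = 761 + 4*√3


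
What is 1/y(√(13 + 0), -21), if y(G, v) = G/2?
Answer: 2*√13/13 ≈ 0.55470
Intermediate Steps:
y(G, v) = G/2 (y(G, v) = G*(½) = G/2)
1/y(√(13 + 0), -21) = 1/(√(13 + 0)/2) = 1/(√13/2) = 2*√13/13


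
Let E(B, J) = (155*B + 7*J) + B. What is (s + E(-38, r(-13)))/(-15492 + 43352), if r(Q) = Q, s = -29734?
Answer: -35753/27860 ≈ -1.2833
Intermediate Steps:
E(B, J) = 7*J + 156*B (E(B, J) = (7*J + 155*B) + B = 7*J + 156*B)
(s + E(-38, r(-13)))/(-15492 + 43352) = (-29734 + (7*(-13) + 156*(-38)))/(-15492 + 43352) = (-29734 + (-91 - 5928))/27860 = (-29734 - 6019)*(1/27860) = -35753*1/27860 = -35753/27860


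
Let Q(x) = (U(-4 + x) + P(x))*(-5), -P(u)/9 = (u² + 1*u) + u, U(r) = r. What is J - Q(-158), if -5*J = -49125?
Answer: -1100145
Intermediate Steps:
J = 9825 (J = -⅕*(-49125) = 9825)
P(u) = -18*u - 9*u² (P(u) = -9*((u² + 1*u) + u) = -9*((u² + u) + u) = -9*((u + u²) + u) = -9*(u² + 2*u) = -18*u - 9*u²)
Q(x) = 20 - 5*x + 45*x*(2 + x) (Q(x) = ((-4 + x) - 9*x*(2 + x))*(-5) = (-4 + x - 9*x*(2 + x))*(-5) = 20 - 5*x + 45*x*(2 + x))
J - Q(-158) = 9825 - (20 + 45*(-158)² + 85*(-158)) = 9825 - (20 + 45*24964 - 13430) = 9825 - (20 + 1123380 - 13430) = 9825 - 1*1109970 = 9825 - 1109970 = -1100145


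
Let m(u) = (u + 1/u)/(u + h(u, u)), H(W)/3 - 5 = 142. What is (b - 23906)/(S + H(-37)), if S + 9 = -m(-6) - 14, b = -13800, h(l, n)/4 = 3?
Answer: -1357416/15085 ≈ -89.984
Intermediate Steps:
h(l, n) = 12 (h(l, n) = 4*3 = 12)
H(W) = 441 (H(W) = 15 + 3*142 = 15 + 426 = 441)
m(u) = (u + 1/u)/(12 + u) (m(u) = (u + 1/u)/(u + 12) = (u + 1/u)/(12 + u))
S = -791/36 (S = -9 + (-(1 + (-6)**2)/((-6)*(12 - 6)) - 14) = -9 + (-(-1)*(1 + 36)/(6*6) - 14) = -9 + (-(-1)*37/(6*6) - 14) = -9 + (-1*(-37/36) - 14) = -9 + (37/36 - 14) = -9 - 467/36 = -791/36 ≈ -21.972)
(b - 23906)/(S + H(-37)) = (-13800 - 23906)/(-791/36 + 441) = -37706/15085/36 = -37706*36/15085 = -1357416/15085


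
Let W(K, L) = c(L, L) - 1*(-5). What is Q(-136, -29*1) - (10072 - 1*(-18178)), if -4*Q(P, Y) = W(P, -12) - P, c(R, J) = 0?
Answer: -113141/4 ≈ -28285.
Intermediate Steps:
W(K, L) = 5 (W(K, L) = 0 - 1*(-5) = 0 + 5 = 5)
Q(P, Y) = -5/4 + P/4 (Q(P, Y) = -(5 - P)/4 = -5/4 + P/4)
Q(-136, -29*1) - (10072 - 1*(-18178)) = (-5/4 + (¼)*(-136)) - (10072 - 1*(-18178)) = (-5/4 - 34) - (10072 + 18178) = -141/4 - 1*28250 = -141/4 - 28250 = -113141/4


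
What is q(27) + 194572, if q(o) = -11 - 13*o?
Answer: 194210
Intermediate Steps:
q(27) + 194572 = (-11 - 13*27) + 194572 = (-11 - 351) + 194572 = -362 + 194572 = 194210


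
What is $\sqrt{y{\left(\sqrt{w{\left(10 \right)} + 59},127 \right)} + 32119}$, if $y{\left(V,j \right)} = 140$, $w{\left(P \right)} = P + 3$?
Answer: $\sqrt{32259} \approx 179.61$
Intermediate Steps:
$w{\left(P \right)} = 3 + P$
$\sqrt{y{\left(\sqrt{w{\left(10 \right)} + 59},127 \right)} + 32119} = \sqrt{140 + 32119} = \sqrt{32259}$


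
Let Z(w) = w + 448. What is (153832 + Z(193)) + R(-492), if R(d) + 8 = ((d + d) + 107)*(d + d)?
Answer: 1017433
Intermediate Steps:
R(d) = -8 + 2*d*(107 + 2*d) (R(d) = -8 + ((d + d) + 107)*(d + d) = -8 + (2*d + 107)*(2*d) = -8 + (107 + 2*d)*(2*d) = -8 + 2*d*(107 + 2*d))
Z(w) = 448 + w
(153832 + Z(193)) + R(-492) = (153832 + (448 + 193)) + (-8 + 4*(-492)² + 214*(-492)) = (153832 + 641) + (-8 + 4*242064 - 105288) = 154473 + (-8 + 968256 - 105288) = 154473 + 862960 = 1017433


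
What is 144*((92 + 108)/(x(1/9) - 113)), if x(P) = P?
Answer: -32400/127 ≈ -255.12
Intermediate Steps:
144*((92 + 108)/(x(1/9) - 113)) = 144*((92 + 108)/(1/9 - 113)) = 144*(200/(⅑ - 113)) = 144*(200/(-1016/9)) = 144*(200*(-9/1016)) = 144*(-225/127) = -32400/127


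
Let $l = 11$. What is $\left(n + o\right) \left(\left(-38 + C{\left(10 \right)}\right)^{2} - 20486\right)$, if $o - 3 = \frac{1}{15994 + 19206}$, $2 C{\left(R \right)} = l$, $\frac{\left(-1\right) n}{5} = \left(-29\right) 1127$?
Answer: $- \frac{447064060756119}{140800} \approx -3.1752 \cdot 10^{9}$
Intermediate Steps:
$n = 163415$ ($n = - 5 \left(\left(-29\right) 1127\right) = \left(-5\right) \left(-32683\right) = 163415$)
$C{\left(R \right)} = \frac{11}{2}$ ($C{\left(R \right)} = \frac{1}{2} \cdot 11 = \frac{11}{2}$)
$o = \frac{105601}{35200}$ ($o = 3 + \frac{1}{15994 + 19206} = 3 + \frac{1}{35200} = \frac{105601}{35200} \approx 3.0$)
$\left(n + o\right) \left(\left(-38 + C{\left(10 \right)}\right)^{2} - 20486\right) = \left(163415 + \frac{105601}{35200}\right) \left(\left(-38 + \frac{11}{2}\right)^{2} - 20486\right) = \frac{5752313601 \left(\left(- \frac{65}{2}\right)^{2} - 20486\right)}{35200} = \frac{5752313601 \left(\frac{4225}{4} - 20486\right)}{35200} = \frac{5752313601}{35200} \left(- \frac{77719}{4}\right) = - \frac{447064060756119}{140800}$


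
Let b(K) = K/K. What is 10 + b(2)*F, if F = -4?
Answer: 6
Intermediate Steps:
b(K) = 1
10 + b(2)*F = 10 + 1*(-4) = 10 - 4 = 6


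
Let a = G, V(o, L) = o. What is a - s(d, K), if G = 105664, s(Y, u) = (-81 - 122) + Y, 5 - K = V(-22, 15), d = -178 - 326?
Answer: 106371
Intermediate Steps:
d = -504
K = 27 (K = 5 - 1*(-22) = 5 + 22 = 27)
s(Y, u) = -203 + Y
a = 105664
a - s(d, K) = 105664 - (-203 - 504) = 105664 - 1*(-707) = 105664 + 707 = 106371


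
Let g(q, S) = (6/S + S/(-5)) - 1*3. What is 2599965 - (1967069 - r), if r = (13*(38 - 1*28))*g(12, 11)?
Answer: 6955200/11 ≈ 6.3229e+5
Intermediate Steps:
g(q, S) = -3 + 6/S - S/5 (g(q, S) = (6/S + S*(-1/5)) - 3 = (6/S - S/5) - 3 = -3 + 6/S - S/5)
r = -6656/11 (r = (13*(38 - 1*28))*(-3 + 6/11 - 1/5*11) = (13*(38 - 28))*(-3 + 6*(1/11) - 11/5) = (13*10)*(-3 + 6/11 - 11/5) = 130*(-256/55) = -6656/11 ≈ -605.09)
2599965 - (1967069 - r) = 2599965 - (1967069 - 1*(-6656/11)) = 2599965 - (1967069 + 6656/11) = 2599965 - 1*21644415/11 = 2599965 - 21644415/11 = 6955200/11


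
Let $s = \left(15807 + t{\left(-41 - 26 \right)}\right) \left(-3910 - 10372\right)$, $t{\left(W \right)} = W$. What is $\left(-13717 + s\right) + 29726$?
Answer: $-224782671$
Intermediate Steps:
$s = -224798680$ ($s = \left(15807 - 67\right) \left(-3910 - 10372\right) = \left(15807 - 67\right) \left(-14282\right) = 15740 \left(-14282\right) = -224798680$)
$\left(-13717 + s\right) + 29726 = \left(-13717 - 224798680\right) + 29726 = -224812397 + 29726 = -224782671$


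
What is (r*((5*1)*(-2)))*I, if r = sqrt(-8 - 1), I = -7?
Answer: 210*I ≈ 210.0*I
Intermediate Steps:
r = 3*I (r = sqrt(-9) = 3*I ≈ 3.0*I)
(r*((5*1)*(-2)))*I = ((3*I)*((5*1)*(-2)))*(-7) = ((3*I)*(5*(-2)))*(-7) = ((3*I)*(-10))*(-7) = -30*I*(-7) = 210*I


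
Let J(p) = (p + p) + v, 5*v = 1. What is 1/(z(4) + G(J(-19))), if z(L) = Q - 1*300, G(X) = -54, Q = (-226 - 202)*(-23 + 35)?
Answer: -1/5490 ≈ -0.00018215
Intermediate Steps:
v = ⅕ (v = (⅕)*1 = ⅕ ≈ 0.20000)
Q = -5136 (Q = -428*12 = -5136)
J(p) = ⅕ + 2*p (J(p) = (p + p) + ⅕ = 2*p + ⅕ = ⅕ + 2*p)
z(L) = -5436 (z(L) = -5136 - 1*300 = -5136 - 300 = -5436)
1/(z(4) + G(J(-19))) = 1/(-5436 - 54) = 1/(-5490) = -1/5490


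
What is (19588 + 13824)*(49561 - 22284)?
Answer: 911379124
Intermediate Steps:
(19588 + 13824)*(49561 - 22284) = 33412*27277 = 911379124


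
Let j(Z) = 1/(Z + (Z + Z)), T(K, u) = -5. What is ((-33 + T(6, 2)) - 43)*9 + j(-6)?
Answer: -13123/18 ≈ -729.06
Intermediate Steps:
j(Z) = 1/(3*Z) (j(Z) = 1/(Z + 2*Z) = 1/(3*Z))
((-33 + T(6, 2)) - 43)*9 + j(-6) = ((-33 - 5) - 43)*9 + (⅓)/(-6) = (-38 - 43)*9 + (⅓)*(-⅙) = -81*9 - 1/18 = -729 - 1/18 = -13123/18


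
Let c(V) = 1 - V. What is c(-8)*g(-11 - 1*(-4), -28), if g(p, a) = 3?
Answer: 27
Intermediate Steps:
c(-8)*g(-11 - 1*(-4), -28) = (1 - 1*(-8))*3 = (1 + 8)*3 = 9*3 = 27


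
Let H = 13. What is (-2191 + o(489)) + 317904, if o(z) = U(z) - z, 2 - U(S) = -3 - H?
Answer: 315242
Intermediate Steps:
U(S) = 18 (U(S) = 2 - (-3 - 1*13) = 2 - (-3 - 13) = 2 - 1*(-16) = 2 + 16 = 18)
o(z) = 18 - z
(-2191 + o(489)) + 317904 = (-2191 + (18 - 1*489)) + 317904 = (-2191 + (18 - 489)) + 317904 = (-2191 - 471) + 317904 = -2662 + 317904 = 315242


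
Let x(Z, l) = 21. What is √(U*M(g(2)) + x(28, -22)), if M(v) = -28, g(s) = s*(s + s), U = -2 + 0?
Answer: √77 ≈ 8.7750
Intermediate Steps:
U = -2
g(s) = 2*s² (g(s) = s*(2*s) = 2*s²)
√(U*M(g(2)) + x(28, -22)) = √(-2*(-28) + 21) = √(56 + 21) = √77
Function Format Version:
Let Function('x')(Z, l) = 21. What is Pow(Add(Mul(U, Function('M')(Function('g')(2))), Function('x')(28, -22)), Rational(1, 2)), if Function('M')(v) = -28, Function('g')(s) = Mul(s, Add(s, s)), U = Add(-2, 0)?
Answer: Pow(77, Rational(1, 2)) ≈ 8.7750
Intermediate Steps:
U = -2
Function('g')(s) = Mul(2, Pow(s, 2)) (Function('g')(s) = Mul(s, Mul(2, s)) = Mul(2, Pow(s, 2)))
Pow(Add(Mul(U, Function('M')(Function('g')(2))), Function('x')(28, -22)), Rational(1, 2)) = Pow(Add(Mul(-2, -28), 21), Rational(1, 2)) = Pow(Add(56, 21), Rational(1, 2)) = Pow(77, Rational(1, 2))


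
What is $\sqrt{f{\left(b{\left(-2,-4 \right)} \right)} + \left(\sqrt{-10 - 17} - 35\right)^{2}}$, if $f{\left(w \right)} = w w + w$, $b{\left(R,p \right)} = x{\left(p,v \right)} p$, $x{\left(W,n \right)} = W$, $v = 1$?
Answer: $\sqrt{1470 - 210 i \sqrt{3}} \approx 38.629 - 4.7081 i$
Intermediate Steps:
$b{\left(R,p \right)} = p^{2}$ ($b{\left(R,p \right)} = p p = p^{2}$)
$f{\left(w \right)} = w + w^{2}$ ($f{\left(w \right)} = w^{2} + w = w + w^{2}$)
$\sqrt{f{\left(b{\left(-2,-4 \right)} \right)} + \left(\sqrt{-10 - 17} - 35\right)^{2}} = \sqrt{\left(-4\right)^{2} \left(1 + \left(-4\right)^{2}\right) + \left(\sqrt{-10 - 17} - 35\right)^{2}} = \sqrt{16 \left(1 + 16\right) + \left(\sqrt{-27} - 35\right)^{2}} = \sqrt{16 \cdot 17 + \left(3 i \sqrt{3} - 35\right)^{2}} = \sqrt{272 + \left(-35 + 3 i \sqrt{3}\right)^{2}}$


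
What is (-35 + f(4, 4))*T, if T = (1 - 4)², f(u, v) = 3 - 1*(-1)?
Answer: -279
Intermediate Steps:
f(u, v) = 4 (f(u, v) = 3 + 1 = 4)
T = 9 (T = (-3)² = 9)
(-35 + f(4, 4))*T = (-35 + 4)*9 = -31*9 = -279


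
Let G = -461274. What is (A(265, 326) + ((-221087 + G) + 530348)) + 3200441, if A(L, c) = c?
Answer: 3048754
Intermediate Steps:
(A(265, 326) + ((-221087 + G) + 530348)) + 3200441 = (326 + ((-221087 - 461274) + 530348)) + 3200441 = (326 + (-682361 + 530348)) + 3200441 = (326 - 152013) + 3200441 = -151687 + 3200441 = 3048754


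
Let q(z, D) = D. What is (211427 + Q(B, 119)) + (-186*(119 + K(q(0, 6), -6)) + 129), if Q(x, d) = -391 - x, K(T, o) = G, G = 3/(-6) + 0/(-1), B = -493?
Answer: 189617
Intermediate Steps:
G = -½ (G = 3*(-⅙) + 0*(-1) = -½ + 0 = -½ ≈ -0.50000)
K(T, o) = -½
(211427 + Q(B, 119)) + (-186*(119 + K(q(0, 6), -6)) + 129) = (211427 + (-391 - 1*(-493))) + (-186*(119 - ½) + 129) = (211427 + (-391 + 493)) + (-186*237/2 + 129) = (211427 + 102) + (-22041 + 129) = 211529 - 21912 = 189617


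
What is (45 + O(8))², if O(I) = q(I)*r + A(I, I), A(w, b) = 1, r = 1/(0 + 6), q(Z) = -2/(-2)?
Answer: 76729/36 ≈ 2131.4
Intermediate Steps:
q(Z) = 1 (q(Z) = -2*(-½) = 1)
r = ⅙ (r = 1/6 = ⅙ ≈ 0.16667)
O(I) = 7/6 (O(I) = 1*(⅙) + 1 = ⅙ + 1 = 7/6)
(45 + O(8))² = (45 + 7/6)² = (277/6)² = 76729/36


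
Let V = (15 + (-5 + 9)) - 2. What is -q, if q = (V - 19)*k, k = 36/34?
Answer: 36/17 ≈ 2.1176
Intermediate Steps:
V = 17 (V = (15 + 4) - 2 = 19 - 2 = 17)
k = 18/17 (k = 36*(1/34) = 18/17 ≈ 1.0588)
q = -36/17 (q = (17 - 19)*(18/17) = -2*18/17 = -36/17 ≈ -2.1176)
-q = -1*(-36/17) = 36/17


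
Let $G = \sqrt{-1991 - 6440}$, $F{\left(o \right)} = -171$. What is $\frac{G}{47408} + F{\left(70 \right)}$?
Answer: $-171 + \frac{i \sqrt{8431}}{47408} \approx -171.0 + 0.0019368 i$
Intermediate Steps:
$G = i \sqrt{8431}$ ($G = \sqrt{-8431} = i \sqrt{8431} \approx 91.82 i$)
$\frac{G}{47408} + F{\left(70 \right)} = \frac{i \sqrt{8431}}{47408} - 171 = -171 + \frac{i \sqrt{8431}}{47408}$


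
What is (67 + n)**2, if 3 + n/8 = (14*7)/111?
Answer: 30880249/12321 ≈ 2506.3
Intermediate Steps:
n = -1880/111 (n = -24 + 8*((14*7)/111) = -24 + 8*(98*(1/111)) = -24 + 8*(98/111) = -24 + 784/111 = -1880/111 ≈ -16.937)
(67 + n)**2 = (67 - 1880/111)**2 = (5557/111)**2 = 30880249/12321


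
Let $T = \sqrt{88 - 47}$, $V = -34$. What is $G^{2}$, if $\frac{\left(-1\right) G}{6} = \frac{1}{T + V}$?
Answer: $\frac{36}{\left(34 - \sqrt{41}\right)^{2}} \approx 0.04727$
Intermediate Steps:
$T = \sqrt{41} \approx 6.4031$
$G = - \frac{6}{-34 + \sqrt{41}}$ ($G = - \frac{6}{\sqrt{41} - 34} = - \frac{6}{-34 + \sqrt{41}} \approx 0.21742$)
$G^{2} = \left(\frac{204}{1115} + \frac{6 \sqrt{41}}{1115}\right)^{2}$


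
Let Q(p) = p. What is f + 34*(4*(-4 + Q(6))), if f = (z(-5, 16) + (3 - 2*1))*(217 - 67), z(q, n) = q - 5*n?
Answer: -12328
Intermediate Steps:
f = -12600 (f = ((-5 - 5*16) + (3 - 2*1))*(217 - 67) = ((-5 - 80) + (3 - 2))*150 = (-85 + 1)*150 = -84*150 = -12600)
f + 34*(4*(-4 + Q(6))) = -12600 + 34*(4*(-4 + 6)) = -12600 + 34*(4*2) = -12600 + 34*8 = -12600 + 272 = -12328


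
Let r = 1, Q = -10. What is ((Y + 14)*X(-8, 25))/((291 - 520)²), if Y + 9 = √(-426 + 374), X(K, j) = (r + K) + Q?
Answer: -85/52441 - 34*I*√13/52441 ≈ -0.0016209 - 0.0023376*I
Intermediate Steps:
X(K, j) = -9 + K (X(K, j) = (1 + K) - 10 = -9 + K)
Y = -9 + 2*I*√13 (Y = -9 + √(-426 + 374) = -9 + √(-52) = -9 + 2*I*√13 ≈ -9.0 + 7.2111*I)
((Y + 14)*X(-8, 25))/((291 - 520)²) = (((-9 + 2*I*√13) + 14)*(-9 - 8))/((291 - 520)²) = ((5 + 2*I*√13)*(-17))/((-229)²) = (-85 - 34*I*√13)/52441 = (-85 - 34*I*√13)*(1/52441) = -85/52441 - 34*I*√13/52441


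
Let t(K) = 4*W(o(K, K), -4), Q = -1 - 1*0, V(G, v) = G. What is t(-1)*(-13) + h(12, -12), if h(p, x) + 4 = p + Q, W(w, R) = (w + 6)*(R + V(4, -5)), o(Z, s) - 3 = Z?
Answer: 7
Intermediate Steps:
o(Z, s) = 3 + Z
W(w, R) = (4 + R)*(6 + w) (W(w, R) = (w + 6)*(R + 4) = (6 + w)*(4 + R) = (4 + R)*(6 + w))
Q = -1 (Q = -1 + 0 = -1)
h(p, x) = -5 + p (h(p, x) = -4 + (p - 1) = -4 + (-1 + p) = -5 + p)
t(K) = 0 (t(K) = 4*(24 + 4*(3 + K) + 6*(-4) - 4*(3 + K)) = 4*(24 + (12 + 4*K) - 24 + (-12 - 4*K)) = 4*0 = 0)
t(-1)*(-13) + h(12, -12) = 0*(-13) + (-5 + 12) = 0 + 7 = 7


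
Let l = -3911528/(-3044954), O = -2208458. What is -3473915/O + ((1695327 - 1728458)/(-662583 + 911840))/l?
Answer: 791047087539989187/538298240273814692 ≈ 1.4695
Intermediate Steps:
l = 1955764/1522477 (l = -3911528*(-1/3044954) = 1955764/1522477 ≈ 1.2846)
-3473915/O + ((1695327 - 1728458)/(-662583 + 911840))/l = -3473915/(-2208458) + ((1695327 - 1728458)/(-662583 + 911840))/(1955764/1522477) = -3473915*(-1/2208458) - 33131/249257*(1522477/1955764) = 3473915/2208458 - 33131*1/249257*(1522477/1955764) = 3473915/2208458 - 33131/249257*1522477/1955764 = 3473915/2208458 - 50441185487/487487867348 = 791047087539989187/538298240273814692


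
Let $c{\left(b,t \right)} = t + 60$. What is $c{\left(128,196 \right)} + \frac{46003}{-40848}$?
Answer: $\frac{10411085}{40848} \approx 254.87$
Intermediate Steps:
$c{\left(b,t \right)} = 60 + t$
$c{\left(128,196 \right)} + \frac{46003}{-40848} = \left(60 + 196\right) + \frac{46003}{-40848} = 256 + 46003 \left(- \frac{1}{40848}\right) = 256 - \frac{46003}{40848} = \frac{10411085}{40848}$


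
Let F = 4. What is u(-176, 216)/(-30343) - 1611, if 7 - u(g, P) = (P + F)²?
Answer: -2570220/1597 ≈ -1609.4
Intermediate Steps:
u(g, P) = 7 - (4 + P)² (u(g, P) = 7 - (P + 4)² = 7 - (4 + P)²)
u(-176, 216)/(-30343) - 1611 = (7 - (4 + 216)²)/(-30343) - 1611 = (7 - 1*220²)*(-1/30343) - 1611 = (7 - 1*48400)*(-1/30343) - 1611 = (7 - 48400)*(-1/30343) - 1611 = -48393*(-1/30343) - 1611 = 2547/1597 - 1611 = -2570220/1597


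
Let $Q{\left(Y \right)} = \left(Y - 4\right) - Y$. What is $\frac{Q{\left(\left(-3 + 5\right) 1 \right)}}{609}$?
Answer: $- \frac{4}{609} \approx -0.0065681$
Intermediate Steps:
$Q{\left(Y \right)} = -4$ ($Q{\left(Y \right)} = \left(-4 + Y\right) - Y = -4$)
$\frac{Q{\left(\left(-3 + 5\right) 1 \right)}}{609} = - \frac{4}{609}$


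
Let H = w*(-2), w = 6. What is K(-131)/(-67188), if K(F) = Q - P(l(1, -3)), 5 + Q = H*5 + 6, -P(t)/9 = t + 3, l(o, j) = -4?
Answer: 17/16797 ≈ 0.0010121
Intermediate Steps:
P(t) = -27 - 9*t (P(t) = -9*(t + 3) = -9*(3 + t) = -27 - 9*t)
H = -12 (H = 6*(-2) = -12)
Q = -59 (Q = -5 + (-12*5 + 6) = -5 + (-60 + 6) = -5 - 54 = -59)
K(F) = -68 (K(F) = -59 - (-27 - 9*(-4)) = -59 - (-27 + 36) = -59 - 1*9 = -59 - 9 = -68)
K(-131)/(-67188) = -68/(-67188) = -68*(-1/67188) = 17/16797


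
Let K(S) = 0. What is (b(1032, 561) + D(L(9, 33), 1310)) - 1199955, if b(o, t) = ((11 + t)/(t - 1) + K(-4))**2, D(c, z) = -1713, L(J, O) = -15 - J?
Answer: -23552672351/19600 ≈ -1.2017e+6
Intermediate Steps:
b(o, t) = (11 + t)**2/(-1 + t)**2 (b(o, t) = ((11 + t)/(t - 1) + 0)**2 = ((11 + t)/(-1 + t) + 0)**2 = ((11 + t)/(-1 + t))**2 = (11 + t)**2/(-1 + t)**2)
(b(1032, 561) + D(L(9, 33), 1310)) - 1199955 = ((11 + 561)**2/(-1 + 561)**2 - 1713) - 1199955 = (572**2/560**2 - 1713) - 1199955 = ((1/313600)*327184 - 1713) - 1199955 = (20449/19600 - 1713) - 1199955 = -33554351/19600 - 1199955 = -23552672351/19600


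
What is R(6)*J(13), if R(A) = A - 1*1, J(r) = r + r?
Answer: 130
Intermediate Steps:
J(r) = 2*r
R(A) = -1 + A (R(A) = A - 1 = -1 + A)
R(6)*J(13) = (-1 + 6)*(2*13) = 5*26 = 130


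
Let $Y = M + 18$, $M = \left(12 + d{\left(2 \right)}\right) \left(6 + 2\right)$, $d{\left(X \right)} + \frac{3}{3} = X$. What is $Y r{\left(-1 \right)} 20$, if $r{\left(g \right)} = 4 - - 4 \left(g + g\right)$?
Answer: $-9760$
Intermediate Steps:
$d{\left(X \right)} = -1 + X$
$M = 104$ ($M = \left(12 + \left(-1 + 2\right)\right) \left(6 + 2\right) = \left(12 + 1\right) 8 = 13 \cdot 8 = 104$)
$r{\left(g \right)} = 4 + 8 g$ ($r{\left(g \right)} = 4 - - 4 \cdot 2 g = 4 - - 8 g = 4 + 8 g$)
$Y = 122$ ($Y = 104 + 18 = 122$)
$Y r{\left(-1 \right)} 20 = 122 \left(4 + 8 \left(-1\right)\right) 20 = 122 \left(4 - 8\right) 20 = 122 \left(-4\right) 20 = \left(-488\right) 20 = -9760$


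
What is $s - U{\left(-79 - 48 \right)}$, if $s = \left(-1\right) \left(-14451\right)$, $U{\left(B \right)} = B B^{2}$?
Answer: $2062834$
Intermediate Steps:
$U{\left(B \right)} = B^{3}$
$s = 14451$
$s - U{\left(-79 - 48 \right)} = 14451 - \left(-79 - 48\right)^{3} = 14451 - \left(-127\right)^{3} = 14451 - -2048383 = 14451 + 2048383 = 2062834$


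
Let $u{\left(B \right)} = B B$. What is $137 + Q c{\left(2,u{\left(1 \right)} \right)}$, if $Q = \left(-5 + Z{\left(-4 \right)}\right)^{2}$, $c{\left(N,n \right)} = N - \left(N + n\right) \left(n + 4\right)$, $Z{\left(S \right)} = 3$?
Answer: $85$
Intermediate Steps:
$u{\left(B \right)} = B^{2}$
$c{\left(N,n \right)} = N - \left(4 + n\right) \left(N + n\right)$ ($c{\left(N,n \right)} = N - \left(N + n\right) \left(4 + n\right) = N - \left(4 + n\right) \left(N + n\right)$)
$Q = 4$ ($Q = \left(-5 + 3\right)^{2} = \left(-2\right)^{2} = 4$)
$137 + Q c{\left(2,u{\left(1 \right)} \right)} = 137 + 4 \left(- \left(1^{2}\right)^{2} - 4 \cdot 1^{2} - 6 - 2 \cdot 1^{2}\right) = 137 + 4 \left(- 1^{2} - 4 - 6 - 2 \cdot 1\right) = 137 + 4 \left(\left(-1\right) 1 - 4 - 6 - 2\right) = 137 + 4 \left(-1 - 4 - 6 - 2\right) = 137 + 4 \left(-13\right) = 137 - 52 = 85$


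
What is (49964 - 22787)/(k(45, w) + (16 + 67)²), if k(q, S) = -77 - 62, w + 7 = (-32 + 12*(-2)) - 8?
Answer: 9059/2250 ≈ 4.0262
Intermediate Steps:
w = -71 (w = -7 + ((-32 + 12*(-2)) - 8) = -7 + ((-32 - 24) - 8) = -7 + (-56 - 8) = -7 - 64 = -71)
k(q, S) = -139
(49964 - 22787)/(k(45, w) + (16 + 67)²) = (49964 - 22787)/(-139 + (16 + 67)²) = 27177/(-139 + 83²) = 27177/(-139 + 6889) = 27177/6750 = 27177*(1/6750) = 9059/2250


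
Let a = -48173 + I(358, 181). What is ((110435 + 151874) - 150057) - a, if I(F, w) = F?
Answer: 160067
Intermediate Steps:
a = -47815 (a = -48173 + 358 = -47815)
((110435 + 151874) - 150057) - a = ((110435 + 151874) - 150057) - 1*(-47815) = (262309 - 150057) + 47815 = 112252 + 47815 = 160067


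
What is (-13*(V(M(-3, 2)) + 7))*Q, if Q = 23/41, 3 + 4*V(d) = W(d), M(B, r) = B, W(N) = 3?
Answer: -2093/41 ≈ -51.049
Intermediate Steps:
V(d) = 0 (V(d) = -¾ + (¼)*3 = -¾ + ¾ = 0)
Q = 23/41 (Q = 23*(1/41) = 23/41 ≈ 0.56098)
(-13*(V(M(-3, 2)) + 7))*Q = -13*(0 + 7)*(23/41) = -13*7*(23/41) = -91*23/41 = -2093/41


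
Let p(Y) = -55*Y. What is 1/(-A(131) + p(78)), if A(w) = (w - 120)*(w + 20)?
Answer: -1/5951 ≈ -0.00016804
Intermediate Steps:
A(w) = (-120 + w)*(20 + w)
1/(-A(131) + p(78)) = 1/(-(-2400 + 131**2 - 100*131) - 55*78) = 1/(-(-2400 + 17161 - 13100) - 4290) = 1/(-1*1661 - 4290) = 1/(-1661 - 4290) = 1/(-5951) = -1/5951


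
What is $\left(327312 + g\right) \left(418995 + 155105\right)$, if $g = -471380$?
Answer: $-82709438800$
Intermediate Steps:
$\left(327312 + g\right) \left(418995 + 155105\right) = \left(327312 - 471380\right) \left(418995 + 155105\right) = \left(-144068\right) 574100 = -82709438800$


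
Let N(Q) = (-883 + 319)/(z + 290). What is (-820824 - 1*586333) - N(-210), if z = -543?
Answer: -356011285/253 ≈ -1.4072e+6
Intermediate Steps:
N(Q) = 564/253 (N(Q) = (-883 + 319)/(-543 + 290) = -564/(-253) = -564*(-1/253) = 564/253)
(-820824 - 1*586333) - N(-210) = (-820824 - 1*586333) - 1*564/253 = (-820824 - 586333) - 564/253 = -1407157 - 564/253 = -356011285/253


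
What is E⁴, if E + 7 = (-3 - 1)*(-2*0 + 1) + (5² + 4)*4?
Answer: 121550625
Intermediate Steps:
E = 105 (E = -7 + ((-3 - 1)*(-2*0 + 1) + (5² + 4)*4) = -7 + (-4*(0 + 1) + (25 + 4)*4) = -7 + (-4*1 + 29*4) = -7 + (-4 + 116) = -7 + 112 = 105)
E⁴ = 105⁴ = 121550625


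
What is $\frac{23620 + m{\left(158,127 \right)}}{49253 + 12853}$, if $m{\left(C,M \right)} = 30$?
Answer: $\frac{1075}{2823} \approx 0.3808$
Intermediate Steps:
$\frac{23620 + m{\left(158,127 \right)}}{49253 + 12853} = \frac{23620 + 30}{49253 + 12853} = \frac{23650}{62106} = 23650 \cdot \frac{1}{62106} = \frac{1075}{2823}$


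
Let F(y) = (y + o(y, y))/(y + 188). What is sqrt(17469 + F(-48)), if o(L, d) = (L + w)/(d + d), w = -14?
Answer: sqrt(12325887735)/840 ≈ 132.17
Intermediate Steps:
o(L, d) = (-14 + L)/(2*d) (o(L, d) = (L - 14)/(d + d) = (-14 + L)/((2*d)) = (-14 + L)*(1/(2*d)) = (-14 + L)/(2*d))
F(y) = (y + (-14 + y)/(2*y))/(188 + y) (F(y) = (y + (-14 + y)/(2*y))/(y + 188) = (y + (-14 + y)/(2*y))/(188 + y))
sqrt(17469 + F(-48)) = sqrt(17469 + (-7 + (-48)**2 + (1/2)*(-48))/((-48)*(188 - 48))) = sqrt(17469 - 1/48*(-7 + 2304 - 24)/140) = sqrt(17469 - 1/48*1/140*2273) = sqrt(17469 - 2273/6720) = sqrt(117389407/6720) = sqrt(12325887735)/840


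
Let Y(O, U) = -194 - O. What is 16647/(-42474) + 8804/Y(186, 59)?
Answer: -31688913/1345010 ≈ -23.560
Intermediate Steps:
16647/(-42474) + 8804/Y(186, 59) = 16647/(-42474) + 8804/(-194 - 1*186) = 16647*(-1/42474) + 8804/(-194 - 186) = -5549/14158 + 8804/(-380) = -5549/14158 + 8804*(-1/380) = -5549/14158 - 2201/95 = -31688913/1345010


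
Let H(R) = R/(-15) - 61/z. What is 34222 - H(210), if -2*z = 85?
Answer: 2909938/85 ≈ 34235.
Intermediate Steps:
z = -85/2 (z = -½*85 = -85/2 ≈ -42.500)
H(R) = 122/85 - R/15 (H(R) = R/(-15) - 61/(-85/2) = R*(-1/15) - 61*(-2/85) = -R/15 + 122/85 = 122/85 - R/15)
34222 - H(210) = 34222 - (122/85 - 1/15*210) = 34222 - (122/85 - 14) = 34222 - 1*(-1068/85) = 34222 + 1068/85 = 2909938/85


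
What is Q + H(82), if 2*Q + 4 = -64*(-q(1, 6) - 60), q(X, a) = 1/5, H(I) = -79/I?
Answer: 788609/410 ≈ 1923.4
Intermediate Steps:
q(X, a) = ⅕
Q = 9622/5 (Q = -2 + (-64*(-1*⅕ - 60))/2 = -2 + (-64*(-⅕ - 60))/2 = -2 + (-64*(-301/5))/2 = -2 + (½)*(19264/5) = -2 + 9632/5 = 9622/5 ≈ 1924.4)
Q + H(82) = 9622/5 - 79/82 = 788609/410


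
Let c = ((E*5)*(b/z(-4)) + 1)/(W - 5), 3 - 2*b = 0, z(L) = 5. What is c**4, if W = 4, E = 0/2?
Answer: 1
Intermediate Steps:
b = 3/2 (b = 3/2 - 1/2*0 = 3/2 + 0 = 3/2 ≈ 1.5000)
E = 0 (E = 0*(1/2) = 0)
c = -1 (c = ((0*5)*((3/2)/5) + 1)/(4 - 5) = (0*((3/2)*(1/5)) + 1)/(-1) = (0*(3/10) + 1)*(-1) = (0 + 1)*(-1) = 1*(-1) = -1)
c**4 = (-1)**4 = 1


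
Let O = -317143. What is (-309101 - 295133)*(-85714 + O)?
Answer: 243419896538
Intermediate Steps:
(-309101 - 295133)*(-85714 + O) = (-309101 - 295133)*(-85714 - 317143) = -604234*(-402857) = 243419896538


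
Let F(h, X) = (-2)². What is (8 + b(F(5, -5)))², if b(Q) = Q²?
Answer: 576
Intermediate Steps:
F(h, X) = 4
(8 + b(F(5, -5)))² = (8 + 4²)² = (8 + 16)² = 24² = 576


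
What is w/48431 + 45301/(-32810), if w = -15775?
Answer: -2711550481/1589021110 ≈ -1.7064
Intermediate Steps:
w/48431 + 45301/(-32810) = -15775/48431 + 45301/(-32810) = -15775*1/48431 + 45301*(-1/32810) = -15775/48431 - 45301/32810 = -2711550481/1589021110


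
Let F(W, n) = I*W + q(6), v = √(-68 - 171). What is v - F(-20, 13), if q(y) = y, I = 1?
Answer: 14 + I*√239 ≈ 14.0 + 15.46*I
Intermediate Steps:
v = I*√239 (v = √(-239) = I*√239 ≈ 15.46*I)
F(W, n) = 6 + W (F(W, n) = 1*W + 6 = W + 6 = 6 + W)
v - F(-20, 13) = I*√239 - (6 - 20) = I*√239 - 1*(-14) = I*√239 + 14 = 14 + I*√239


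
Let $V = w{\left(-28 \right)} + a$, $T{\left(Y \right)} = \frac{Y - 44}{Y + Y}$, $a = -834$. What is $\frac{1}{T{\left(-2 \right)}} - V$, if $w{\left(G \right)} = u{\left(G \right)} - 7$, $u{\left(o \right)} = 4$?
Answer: $\frac{19253}{23} \approx 837.09$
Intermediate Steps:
$T{\left(Y \right)} = \frac{-44 + Y}{2 Y}$
$w{\left(G \right)} = -3$ ($w{\left(G \right)} = 4 - 7 = -3$)
$V = -837$ ($V = -3 - 834 = -837$)
$\frac{1}{T{\left(-2 \right)}} - V = \frac{1}{\frac{1}{2} \frac{1}{-2} \left(-44 - 2\right)} - -837 = \frac{1}{\frac{1}{2} \left(- \frac{1}{2}\right) \left(-46\right)} + 837 = \frac{1}{\frac{23}{2}} + 837 = \frac{2}{23} + 837 = \frac{19253}{23}$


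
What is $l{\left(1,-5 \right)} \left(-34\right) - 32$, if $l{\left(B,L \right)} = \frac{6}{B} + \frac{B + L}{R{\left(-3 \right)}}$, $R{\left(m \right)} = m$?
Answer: $- \frac{844}{3} \approx -281.33$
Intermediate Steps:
$l{\left(B,L \right)} = \frac{6}{B} - \frac{B}{3} - \frac{L}{3}$ ($l{\left(B,L \right)} = \frac{6}{B} + \frac{B + L}{-3} = \frac{6}{B} + \left(B + L\right) \left(- \frac{1}{3}\right) = \frac{6}{B} - \left(\frac{B}{3} + \frac{L}{3}\right) = \frac{6}{B} - \frac{B}{3} - \frac{L}{3}$)
$l{\left(1,-5 \right)} \left(-34\right) - 32 = \frac{18 - 1 \left(1 - 5\right)}{3 \cdot 1} \left(-34\right) - 32 = \frac{1}{3} \cdot 1 \left(18 - 1 \left(-4\right)\right) \left(-34\right) - 32 = \frac{1}{3} \cdot 1 \left(18 + 4\right) \left(-34\right) - 32 = \frac{1}{3} \cdot 1 \cdot 22 \left(-34\right) - 32 = \frac{22}{3} \left(-34\right) - 32 = - \frac{748}{3} - 32 = - \frac{844}{3}$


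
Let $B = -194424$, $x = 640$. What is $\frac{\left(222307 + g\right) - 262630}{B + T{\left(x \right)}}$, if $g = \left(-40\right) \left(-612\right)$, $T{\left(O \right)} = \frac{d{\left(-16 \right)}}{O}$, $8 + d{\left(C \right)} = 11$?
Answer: $\frac{3379840}{41477119} \approx 0.081487$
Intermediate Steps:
$d{\left(C \right)} = 3$ ($d{\left(C \right)} = -8 + 11 = 3$)
$T{\left(O \right)} = \frac{3}{O}$
$g = 24480$
$\frac{\left(222307 + g\right) - 262630}{B + T{\left(x \right)}} = \frac{\left(222307 + 24480\right) - 262630}{-194424 + \frac{3}{640}} = \frac{246787 - 262630}{-194424 + 3 \cdot \frac{1}{640}} = - \frac{15843}{-194424 + \frac{3}{640}} = - \frac{15843}{- \frac{124431357}{640}} = \left(-15843\right) \left(- \frac{640}{124431357}\right) = \frac{3379840}{41477119}$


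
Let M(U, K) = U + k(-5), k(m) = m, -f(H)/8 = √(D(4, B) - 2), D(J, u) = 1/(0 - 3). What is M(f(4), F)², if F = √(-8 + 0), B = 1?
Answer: -373/3 + 80*I*√21/3 ≈ -124.33 + 122.2*I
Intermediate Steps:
D(J, u) = -⅓ (D(J, u) = 1/(-3) = -⅓)
f(H) = -8*I*√21/3 (f(H) = -8*√(-⅓ - 2) = -8*I*√21/3)
F = 2*I*√2 (F = √(-8) = 2*I*√2 ≈ 2.8284*I)
M(U, K) = -5 + U (M(U, K) = U - 5 = -5 + U)
M(f(4), F)² = (-5 - 8*I*√21/3)²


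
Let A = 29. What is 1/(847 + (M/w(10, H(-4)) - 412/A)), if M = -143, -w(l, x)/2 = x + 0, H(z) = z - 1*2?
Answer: 348/285665 ≈ 0.0012182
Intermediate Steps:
H(z) = -2 + z (H(z) = z - 2 = -2 + z)
w(l, x) = -2*x (w(l, x) = -2*(x + 0) = -2*x)
1/(847 + (M/w(10, H(-4)) - 412/A)) = 1/(847 + (-143*(-1/(2*(-2 - 4))) - 412/29)) = 1/(847 + (-143/((-2*(-6))) - 412*1/29)) = 1/(847 + (-143/12 - 412/29)) = 1/(847 - 9091/348) = 1/(285665/348) = 348/285665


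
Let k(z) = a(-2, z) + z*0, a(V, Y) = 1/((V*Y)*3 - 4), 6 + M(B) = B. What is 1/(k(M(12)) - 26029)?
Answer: -40/1041161 ≈ -3.8419e-5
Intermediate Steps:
M(B) = -6 + B
a(V, Y) = 1/(-4 + 3*V*Y) (a(V, Y) = 1/(3*V*Y - 4) = 1/(-4 + 3*V*Y))
k(z) = 1/(-4 - 6*z) (k(z) = 1/(-4 + 3*(-2)*z) + z*0 = 1/(-4 - 6*z) + 0 = 1/(-4 - 6*z))
1/(k(M(12)) - 26029) = 1/(-1/(4 + 6*(-6 + 12)) - 26029) = 1/(-1/(4 + 6*6) - 26029) = 1/(-1/(4 + 36) - 26029) = 1/(-1/40 - 26029) = 1/(-1041161/40) = -40/1041161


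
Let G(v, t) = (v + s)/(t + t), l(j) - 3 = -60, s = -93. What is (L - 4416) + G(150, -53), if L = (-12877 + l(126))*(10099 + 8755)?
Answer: -25849377569/106 ≈ -2.4386e+8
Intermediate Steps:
l(j) = -57 (l(j) = 3 - 60 = -57)
G(v, t) = (-93 + v)/(2*t) (G(v, t) = (v - 93)/(t + t) = (-93 + v)/((2*t)) = (-93 + v)*(1/(2*t)) = (-93 + v)/(2*t))
L = -243857636 (L = (-12877 - 57)*(10099 + 8755) = -12934*18854 = -243857636)
(L - 4416) + G(150, -53) = (-243857636 - 4416) + (½)*(-93 + 150)/(-53) = -243862052 + (½)*(-1/53)*57 = -243862052 - 57/106 = -25849377569/106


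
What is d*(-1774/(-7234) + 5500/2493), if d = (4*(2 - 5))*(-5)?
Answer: 442095820/3005727 ≈ 147.08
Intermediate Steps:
d = 60 (d = (4*(-3))*(-5) = -12*(-5) = 60)
d*(-1774/(-7234) + 5500/2493) = 60*(-1774/(-7234) + 5500/2493) = 60*(-1774*(-1/7234) + 5500*(1/2493)) = 60*(887/3617 + 5500/2493) = 60*(22104791/9017181) = 442095820/3005727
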